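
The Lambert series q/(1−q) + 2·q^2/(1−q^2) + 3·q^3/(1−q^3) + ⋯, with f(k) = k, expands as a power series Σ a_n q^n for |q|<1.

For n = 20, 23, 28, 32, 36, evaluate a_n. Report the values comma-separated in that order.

42, 24, 56, 63, 91

d|20:{20,10,5,4,2,1}  Σf=20+10+5+4+2+1=42
[q^23] f(23)=23,f(1)=1 ⇒ 24
d|28:{28,14,7,4,2,1}  Σf=28+14+7+4+2+1=56
[q^32] f(1)=1,f(2)=2,f(4)=4,f(8)=8,f(16)=16,f(32)=32 ⇒ 63
q^36  k|36↦f(k): 1:1 2:2 3:3 4:4 6:6 9:9 12:12 18:18 36:36  a_36=91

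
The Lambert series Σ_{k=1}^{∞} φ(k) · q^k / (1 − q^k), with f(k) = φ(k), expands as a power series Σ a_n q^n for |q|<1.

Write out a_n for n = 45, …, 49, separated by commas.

[q^45] φ(1)=1,φ(3)=2,φ(5)=4,φ(9)=6,φ(15)=8,φ(45)=24 ⇒ 45
[q^46] φ(46)=22,φ(23)=22,φ(2)=1,φ(1)=1 ⇒ 46
[q^47] φ(47)=46,φ(1)=1 ⇒ 47
[q^48] φ(48)=16,φ(24)=8,φ(16)=8,φ(12)=4,φ(8)=4,φ(6)=2,φ(4)=2,φ(3)=2,φ(2)=1,φ(1)=1 ⇒ 48
n=49: 1·49 7·7 49·1  φ→[1+6+42]=49

45, 46, 47, 48, 49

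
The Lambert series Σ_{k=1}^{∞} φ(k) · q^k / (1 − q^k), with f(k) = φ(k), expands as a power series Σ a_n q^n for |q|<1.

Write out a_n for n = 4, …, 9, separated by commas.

[q^4] φ(4)=2,φ(2)=1,φ(1)=1 ⇒ 4
[q^5] φ(5)=4,φ(1)=1 ⇒ 5
[q^6] φ(1)=1,φ(2)=1,φ(3)=2,φ(6)=2 ⇒ 6
q^7  k|7↦φ(k): 1:1 7:6  a_7=7
[q^8] φ(1)=1,φ(2)=1,φ(4)=2,φ(8)=4 ⇒ 8
n=9: 1·9 3·3 9·1  φ→[1+2+6]=9

4, 5, 6, 7, 8, 9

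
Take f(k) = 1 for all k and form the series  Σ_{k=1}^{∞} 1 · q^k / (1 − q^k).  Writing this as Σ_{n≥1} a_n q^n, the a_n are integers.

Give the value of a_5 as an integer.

q^5  k|5↦f(k): 5:1 1:1  a_5=2

a_5 = 2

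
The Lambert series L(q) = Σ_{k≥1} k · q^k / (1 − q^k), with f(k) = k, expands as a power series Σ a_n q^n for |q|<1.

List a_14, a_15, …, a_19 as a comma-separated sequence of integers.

d|14:{14,7,2,1}  Σf=14+7+2+1=24
n=15: 15·1 5·3 3·5 1·15  f→[15+5+3+1]=24
n=16: 16·1 8·2 4·4 2·8 1·16  f→[16+8+4+2+1]=31
[q^17] f(17)=17,f(1)=1 ⇒ 18
d|18:{18,9,6,3,2,1}  Σf=18+9+6+3+2+1=39
d|19:{19,1}  Σf=19+1=20

24, 24, 31, 18, 39, 20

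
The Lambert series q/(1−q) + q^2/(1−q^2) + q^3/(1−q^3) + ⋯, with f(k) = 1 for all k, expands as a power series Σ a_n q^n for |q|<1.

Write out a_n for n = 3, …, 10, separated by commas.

q^3  k|3↦f(k): 1:1 3:1  a_3=2
[q^4] f(4)=1,f(2)=1,f(1)=1 ⇒ 3
d|5:{5,1}  Σf=1+1=2
[q^6] f(6)=1,f(3)=1,f(2)=1,f(1)=1 ⇒ 4
[q^7] f(1)=1,f(7)=1 ⇒ 2
n=8: 1·8 2·4 4·2 8·1  f→[1+1+1+1]=4
n=9: 1·9 3·3 9·1  f→[1+1+1]=3
[q^10] f(10)=1,f(5)=1,f(2)=1,f(1)=1 ⇒ 4

2, 3, 2, 4, 2, 4, 3, 4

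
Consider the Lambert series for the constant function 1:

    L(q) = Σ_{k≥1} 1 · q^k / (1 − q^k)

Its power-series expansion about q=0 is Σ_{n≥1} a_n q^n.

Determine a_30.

n=30: 1·30 2·15 3·10 5·6 6·5 10·3 15·2 30·1  f→[1+1+1+1+1+1+1+1]=8

a_30 = 8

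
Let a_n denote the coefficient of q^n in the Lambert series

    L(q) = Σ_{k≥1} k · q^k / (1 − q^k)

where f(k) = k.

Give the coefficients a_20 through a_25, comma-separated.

42, 32, 36, 24, 60, 31

[q^20] f(1)=1,f(2)=2,f(4)=4,f(5)=5,f(10)=10,f(20)=20 ⇒ 42
n=21: 21·1 7·3 3·7 1·21  f→[21+7+3+1]=32
d|22:{22,11,2,1}  Σf=22+11+2+1=36
d|23:{23,1}  Σf=23+1=24
d|24:{24,12,8,6,4,3,2,1}  Σf=24+12+8+6+4+3+2+1=60
q^25  k|25↦f(k): 1:1 5:5 25:25  a_25=31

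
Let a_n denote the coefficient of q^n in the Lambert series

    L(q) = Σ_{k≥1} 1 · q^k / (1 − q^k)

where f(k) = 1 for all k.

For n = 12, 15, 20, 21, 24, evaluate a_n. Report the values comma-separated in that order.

n=12: 1·12 2·6 3·4 4·3 6·2 12·1  f→[1+1+1+1+1+1]=6
d|15:{1,3,5,15}  Σf=1+1+1+1=4
n=20: 1·20 2·10 4·5 5·4 10·2 20·1  f→[1+1+1+1+1+1]=6
n=21: 1·21 3·7 7·3 21·1  f→[1+1+1+1]=4
q^24  k|24↦f(k): 24:1 12:1 8:1 6:1 4:1 3:1 2:1 1:1  a_24=8

6, 4, 6, 4, 8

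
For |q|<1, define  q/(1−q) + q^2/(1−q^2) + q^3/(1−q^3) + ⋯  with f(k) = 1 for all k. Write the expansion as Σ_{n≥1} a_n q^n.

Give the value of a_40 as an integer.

n=40: 1·40 2·20 4·10 5·8 8·5 10·4 20·2 40·1  f→[1+1+1+1+1+1+1+1]=8

a_40 = 8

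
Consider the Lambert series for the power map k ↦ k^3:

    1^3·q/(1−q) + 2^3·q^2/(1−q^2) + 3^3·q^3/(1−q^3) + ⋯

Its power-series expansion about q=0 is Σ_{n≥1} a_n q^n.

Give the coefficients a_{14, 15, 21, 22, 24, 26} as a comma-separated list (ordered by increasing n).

3096, 3528, 9632, 11988, 16380, 19782

d|14:{1,2,7,14}  Σf=1+8+343+2744=3096
q^15  k|15↦f(k): 15:3375 5:125 3:27 1:1  a_15=3528
n=21: 1·21 3·7 7·3 21·1  f→[1+27+343+9261]=9632
[q^22] f(1)=1,f(2)=8,f(11)=1331,f(22)=10648 ⇒ 11988
d|24:{1,2,3,4,6,8,12,24}  Σf=1+8+27+64+216+512+1728+13824=16380
q^26  k|26↦f(k): 1:1 2:8 13:2197 26:17576  a_26=19782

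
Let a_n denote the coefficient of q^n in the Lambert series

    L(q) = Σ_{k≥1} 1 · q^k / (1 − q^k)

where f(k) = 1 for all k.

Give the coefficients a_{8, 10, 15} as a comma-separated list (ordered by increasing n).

4, 4, 4

d|8:{8,4,2,1}  Σf=1+1+1+1=4
[q^10] f(1)=1,f(2)=1,f(5)=1,f(10)=1 ⇒ 4
d|15:{1,3,5,15}  Σf=1+1+1+1=4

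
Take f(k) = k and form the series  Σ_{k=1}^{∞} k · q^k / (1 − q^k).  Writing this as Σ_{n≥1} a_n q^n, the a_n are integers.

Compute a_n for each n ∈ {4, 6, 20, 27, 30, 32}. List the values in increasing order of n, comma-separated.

7, 12, 42, 40, 72, 63

[q^4] f(1)=1,f(2)=2,f(4)=4 ⇒ 7
n=6: 6·1 3·2 2·3 1·6  f→[6+3+2+1]=12
q^20  k|20↦f(k): 1:1 2:2 4:4 5:5 10:10 20:20  a_20=42
[q^27] f(27)=27,f(9)=9,f(3)=3,f(1)=1 ⇒ 40
n=30: 1·30 2·15 3·10 5·6 6·5 10·3 15·2 30·1  f→[1+2+3+5+6+10+15+30]=72
q^32  k|32↦f(k): 32:32 16:16 8:8 4:4 2:2 1:1  a_32=63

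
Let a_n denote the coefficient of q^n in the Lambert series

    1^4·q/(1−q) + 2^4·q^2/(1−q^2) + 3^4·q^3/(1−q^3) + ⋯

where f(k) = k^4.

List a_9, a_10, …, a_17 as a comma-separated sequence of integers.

6643, 10642, 14642, 22386, 28562, 40834, 51332, 69905, 83522

[q^9] f(9)=6561,f(3)=81,f(1)=1 ⇒ 6643
q^10  k|10↦f(k): 1:1 2:16 5:625 10:10000  a_10=10642
q^11  k|11↦f(k): 1:1 11:14641  a_11=14642
q^12  k|12↦f(k): 1:1 2:16 3:81 4:256 6:1296 12:20736  a_12=22386
q^13  k|13↦f(k): 1:1 13:28561  a_13=28562
n=14: 1·14 2·7 7·2 14·1  f→[1+16+2401+38416]=40834
[q^15] f(15)=50625,f(5)=625,f(3)=81,f(1)=1 ⇒ 51332
q^16  k|16↦f(k): 1:1 2:16 4:256 8:4096 16:65536  a_16=69905
n=17: 17·1 1·17  f→[83521+1]=83522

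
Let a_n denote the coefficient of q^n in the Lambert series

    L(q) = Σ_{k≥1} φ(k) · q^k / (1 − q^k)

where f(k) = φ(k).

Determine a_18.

q^18  k|18↦φ(k): 18:6 9:6 6:2 3:2 2:1 1:1  a_18=18

a_18 = 18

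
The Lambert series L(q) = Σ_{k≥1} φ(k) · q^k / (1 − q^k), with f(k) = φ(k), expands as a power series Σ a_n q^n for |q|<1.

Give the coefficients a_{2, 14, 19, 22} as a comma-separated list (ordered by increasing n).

d|2:{1,2}  Σφ=1+1=2
q^14  k|14↦φ(k): 14:6 7:6 2:1 1:1  a_14=14
[q^19] φ(19)=18,φ(1)=1 ⇒ 19
n=22: 1·22 2·11 11·2 22·1  φ→[1+1+10+10]=22

2, 14, 19, 22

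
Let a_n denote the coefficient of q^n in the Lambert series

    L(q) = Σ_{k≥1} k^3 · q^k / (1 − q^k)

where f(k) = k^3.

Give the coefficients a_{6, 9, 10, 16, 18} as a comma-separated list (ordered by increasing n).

d|6:{1,2,3,6}  Σf=1+8+27+216=252
n=9: 9·1 3·3 1·9  f→[729+27+1]=757
n=10: 1·10 2·5 5·2 10·1  f→[1+8+125+1000]=1134
n=16: 1·16 2·8 4·4 8·2 16·1  f→[1+8+64+512+4096]=4681
d|18:{18,9,6,3,2,1}  Σf=5832+729+216+27+8+1=6813

252, 757, 1134, 4681, 6813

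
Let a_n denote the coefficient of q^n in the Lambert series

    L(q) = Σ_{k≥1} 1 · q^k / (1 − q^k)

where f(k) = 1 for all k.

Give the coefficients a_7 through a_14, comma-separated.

2, 4, 3, 4, 2, 6, 2, 4

n=7: 7·1 1·7  f→[1+1]=2
[q^8] f(8)=1,f(4)=1,f(2)=1,f(1)=1 ⇒ 4
q^9  k|9↦f(k): 9:1 3:1 1:1  a_9=3
d|10:{10,5,2,1}  Σf=1+1+1+1=4
[q^11] f(1)=1,f(11)=1 ⇒ 2
d|12:{1,2,3,4,6,12}  Σf=1+1+1+1+1+1=6
[q^13] f(1)=1,f(13)=1 ⇒ 2
d|14:{14,7,2,1}  Σf=1+1+1+1=4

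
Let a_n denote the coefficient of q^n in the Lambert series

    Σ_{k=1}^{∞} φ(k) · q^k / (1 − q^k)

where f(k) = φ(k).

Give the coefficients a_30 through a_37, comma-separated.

n=30: 30·1 15·2 10·3 6·5 5·6 3·10 2·15 1·30  φ→[8+8+4+2+4+2+1+1]=30
n=31: 1·31 31·1  φ→[1+30]=31
d|32:{1,2,4,8,16,32}  Σφ=1+1+2+4+8+16=32
n=33: 33·1 11·3 3·11 1·33  φ→[20+10+2+1]=33
q^34  k|34↦φ(k): 34:16 17:16 2:1 1:1  a_34=34
q^35  k|35↦φ(k): 1:1 5:4 7:6 35:24  a_35=35
d|36:{1,2,3,4,6,9,12,18,36}  Σφ=1+1+2+2+2+6+4+6+12=36
d|37:{37,1}  Σφ=36+1=37

30, 31, 32, 33, 34, 35, 36, 37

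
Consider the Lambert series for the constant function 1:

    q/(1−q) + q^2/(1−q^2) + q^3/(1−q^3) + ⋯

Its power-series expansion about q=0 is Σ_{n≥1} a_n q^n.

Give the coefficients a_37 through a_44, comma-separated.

q^37  k|37↦f(k): 1:1 37:1  a_37=2
q^38  k|38↦f(k): 38:1 19:1 2:1 1:1  a_38=4
q^39  k|39↦f(k): 39:1 13:1 3:1 1:1  a_39=4
d|40:{40,20,10,8,5,4,2,1}  Σf=1+1+1+1+1+1+1+1=8
q^41  k|41↦f(k): 41:1 1:1  a_41=2
q^42  k|42↦f(k): 42:1 21:1 14:1 7:1 6:1 3:1 2:1 1:1  a_42=8
d|43:{1,43}  Σf=1+1=2
n=44: 44·1 22·2 11·4 4·11 2·22 1·44  f→[1+1+1+1+1+1]=6

2, 4, 4, 8, 2, 8, 2, 6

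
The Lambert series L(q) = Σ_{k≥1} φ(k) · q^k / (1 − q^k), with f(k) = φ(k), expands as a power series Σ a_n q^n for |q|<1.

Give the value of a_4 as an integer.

d|4:{1,2,4}  Σφ=1+1+2=4

a_4 = 4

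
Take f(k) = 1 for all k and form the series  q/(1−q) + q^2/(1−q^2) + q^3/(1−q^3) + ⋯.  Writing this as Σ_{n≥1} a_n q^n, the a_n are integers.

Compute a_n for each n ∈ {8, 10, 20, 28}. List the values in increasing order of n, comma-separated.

[q^8] f(8)=1,f(4)=1,f(2)=1,f(1)=1 ⇒ 4
d|10:{1,2,5,10}  Σf=1+1+1+1=4
d|20:{20,10,5,4,2,1}  Σf=1+1+1+1+1+1=6
n=28: 28·1 14·2 7·4 4·7 2·14 1·28  f→[1+1+1+1+1+1]=6

4, 4, 6, 6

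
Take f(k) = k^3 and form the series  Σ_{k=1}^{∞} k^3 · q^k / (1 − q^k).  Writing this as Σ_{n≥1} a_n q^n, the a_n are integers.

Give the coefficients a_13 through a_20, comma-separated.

q^13  k|13↦f(k): 1:1 13:2197  a_13=2198
[q^14] f(1)=1,f(2)=8,f(7)=343,f(14)=2744 ⇒ 3096
[q^15] f(15)=3375,f(5)=125,f(3)=27,f(1)=1 ⇒ 3528
q^16  k|16↦f(k): 1:1 2:8 4:64 8:512 16:4096  a_16=4681
d|17:{1,17}  Σf=1+4913=4914
[q^18] f(1)=1,f(2)=8,f(3)=27,f(6)=216,f(9)=729,f(18)=5832 ⇒ 6813
n=19: 1·19 19·1  f→[1+6859]=6860
q^20  k|20↦f(k): 20:8000 10:1000 5:125 4:64 2:8 1:1  a_20=9198

2198, 3096, 3528, 4681, 4914, 6813, 6860, 9198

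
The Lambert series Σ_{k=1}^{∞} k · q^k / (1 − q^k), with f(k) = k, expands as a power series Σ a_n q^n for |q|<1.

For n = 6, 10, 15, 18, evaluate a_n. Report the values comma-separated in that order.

12, 18, 24, 39

n=6: 6·1 3·2 2·3 1·6  f→[6+3+2+1]=12
q^10  k|10↦f(k): 10:10 5:5 2:2 1:1  a_10=18
n=15: 15·1 5·3 3·5 1·15  f→[15+5+3+1]=24
d|18:{1,2,3,6,9,18}  Σf=1+2+3+6+9+18=39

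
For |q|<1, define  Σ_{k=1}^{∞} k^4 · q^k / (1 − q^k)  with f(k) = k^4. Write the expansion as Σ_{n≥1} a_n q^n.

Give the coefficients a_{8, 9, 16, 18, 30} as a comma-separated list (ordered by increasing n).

n=8: 8·1 4·2 2·4 1·8  f→[4096+256+16+1]=4369
n=9: 1·9 3·3 9·1  f→[1+81+6561]=6643
q^16  k|16↦f(k): 16:65536 8:4096 4:256 2:16 1:1  a_16=69905
[q^18] f(1)=1,f(2)=16,f(3)=81,f(6)=1296,f(9)=6561,f(18)=104976 ⇒ 112931
n=30: 1·30 2·15 3·10 5·6 6·5 10·3 15·2 30·1  f→[1+16+81+625+1296+10000+50625+810000]=872644

4369, 6643, 69905, 112931, 872644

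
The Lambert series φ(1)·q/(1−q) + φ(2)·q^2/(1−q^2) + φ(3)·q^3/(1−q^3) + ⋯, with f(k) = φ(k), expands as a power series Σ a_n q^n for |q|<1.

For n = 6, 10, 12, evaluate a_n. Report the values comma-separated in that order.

q^6  k|6↦φ(k): 1:1 2:1 3:2 6:2  a_6=6
d|10:{10,5,2,1}  Σφ=4+4+1+1=10
d|12:{1,2,3,4,6,12}  Σφ=1+1+2+2+2+4=12

6, 10, 12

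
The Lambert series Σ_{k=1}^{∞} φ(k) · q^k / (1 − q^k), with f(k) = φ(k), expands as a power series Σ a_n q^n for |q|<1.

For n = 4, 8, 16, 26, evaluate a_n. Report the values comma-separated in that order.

q^4  k|4↦φ(k): 4:2 2:1 1:1  a_4=4
[q^8] φ(1)=1,φ(2)=1,φ(4)=2,φ(8)=4 ⇒ 8
n=16: 16·1 8·2 4·4 2·8 1·16  φ→[8+4+2+1+1]=16
d|26:{26,13,2,1}  Σφ=12+12+1+1=26

4, 8, 16, 26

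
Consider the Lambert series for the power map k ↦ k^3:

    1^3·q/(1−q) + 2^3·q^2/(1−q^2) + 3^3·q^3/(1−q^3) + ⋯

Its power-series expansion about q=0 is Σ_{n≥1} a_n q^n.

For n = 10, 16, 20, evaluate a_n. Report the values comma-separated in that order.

1134, 4681, 9198

d|10:{10,5,2,1}  Σf=1000+125+8+1=1134
n=16: 16·1 8·2 4·4 2·8 1·16  f→[4096+512+64+8+1]=4681
n=20: 20·1 10·2 5·4 4·5 2·10 1·20  f→[8000+1000+125+64+8+1]=9198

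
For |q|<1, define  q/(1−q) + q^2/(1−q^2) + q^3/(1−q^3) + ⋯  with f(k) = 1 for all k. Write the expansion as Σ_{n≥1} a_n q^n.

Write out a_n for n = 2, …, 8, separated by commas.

2, 2, 3, 2, 4, 2, 4

n=2: 1·2 2·1  f→[1+1]=2
q^3  k|3↦f(k): 1:1 3:1  a_3=2
[q^4] f(4)=1,f(2)=1,f(1)=1 ⇒ 3
[q^5] f(1)=1,f(5)=1 ⇒ 2
n=6: 1·6 2·3 3·2 6·1  f→[1+1+1+1]=4
q^7  k|7↦f(k): 7:1 1:1  a_7=2
q^8  k|8↦f(k): 8:1 4:1 2:1 1:1  a_8=4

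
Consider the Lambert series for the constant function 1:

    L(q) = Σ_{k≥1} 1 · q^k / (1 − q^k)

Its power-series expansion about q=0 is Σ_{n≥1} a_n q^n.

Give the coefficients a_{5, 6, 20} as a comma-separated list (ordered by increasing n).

2, 4, 6

d|5:{1,5}  Σf=1+1=2
[q^6] f(1)=1,f(2)=1,f(3)=1,f(6)=1 ⇒ 4
n=20: 1·20 2·10 4·5 5·4 10·2 20·1  f→[1+1+1+1+1+1]=6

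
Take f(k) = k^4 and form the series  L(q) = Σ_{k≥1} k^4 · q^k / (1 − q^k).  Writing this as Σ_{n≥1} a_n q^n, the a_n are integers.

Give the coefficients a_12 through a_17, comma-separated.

22386, 28562, 40834, 51332, 69905, 83522

n=12: 12·1 6·2 4·3 3·4 2·6 1·12  f→[20736+1296+256+81+16+1]=22386
[q^13] f(13)=28561,f(1)=1 ⇒ 28562
[q^14] f(1)=1,f(2)=16,f(7)=2401,f(14)=38416 ⇒ 40834
[q^15] f(15)=50625,f(5)=625,f(3)=81,f(1)=1 ⇒ 51332
d|16:{1,2,4,8,16}  Σf=1+16+256+4096+65536=69905
q^17  k|17↦f(k): 1:1 17:83521  a_17=83522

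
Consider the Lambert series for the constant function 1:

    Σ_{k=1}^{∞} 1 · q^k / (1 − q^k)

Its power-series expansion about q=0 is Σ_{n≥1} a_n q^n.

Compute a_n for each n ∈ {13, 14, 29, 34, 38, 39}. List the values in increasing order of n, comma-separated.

2, 4, 2, 4, 4, 4

q^13  k|13↦f(k): 13:1 1:1  a_13=2
[q^14] f(14)=1,f(7)=1,f(2)=1,f(1)=1 ⇒ 4
[q^29] f(29)=1,f(1)=1 ⇒ 2
n=34: 34·1 17·2 2·17 1·34  f→[1+1+1+1]=4
d|38:{1,2,19,38}  Σf=1+1+1+1=4
q^39  k|39↦f(k): 1:1 3:1 13:1 39:1  a_39=4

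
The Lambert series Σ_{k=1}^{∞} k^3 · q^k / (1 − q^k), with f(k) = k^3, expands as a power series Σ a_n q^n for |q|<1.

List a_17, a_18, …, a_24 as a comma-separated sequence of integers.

4914, 6813, 6860, 9198, 9632, 11988, 12168, 16380

d|17:{17,1}  Σf=4913+1=4914
q^18  k|18↦f(k): 18:5832 9:729 6:216 3:27 2:8 1:1  a_18=6813
q^19  k|19↦f(k): 19:6859 1:1  a_19=6860
[q^20] f(1)=1,f(2)=8,f(4)=64,f(5)=125,f(10)=1000,f(20)=8000 ⇒ 9198
[q^21] f(21)=9261,f(7)=343,f(3)=27,f(1)=1 ⇒ 9632
q^22  k|22↦f(k): 1:1 2:8 11:1331 22:10648  a_22=11988
q^23  k|23↦f(k): 23:12167 1:1  a_23=12168
[q^24] f(24)=13824,f(12)=1728,f(8)=512,f(6)=216,f(4)=64,f(3)=27,f(2)=8,f(1)=1 ⇒ 16380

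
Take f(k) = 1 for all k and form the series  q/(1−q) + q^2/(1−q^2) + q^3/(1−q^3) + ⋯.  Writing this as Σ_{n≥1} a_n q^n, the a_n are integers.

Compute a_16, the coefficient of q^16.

a_16 = 5

[q^16] f(1)=1,f(2)=1,f(4)=1,f(8)=1,f(16)=1 ⇒ 5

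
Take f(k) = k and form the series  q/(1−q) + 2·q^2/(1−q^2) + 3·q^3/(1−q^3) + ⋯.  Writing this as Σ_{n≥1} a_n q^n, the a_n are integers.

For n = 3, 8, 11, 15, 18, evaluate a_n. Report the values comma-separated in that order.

4, 15, 12, 24, 39

q^3  k|3↦f(k): 1:1 3:3  a_3=4
n=8: 1·8 2·4 4·2 8·1  f→[1+2+4+8]=15
[q^11] f(1)=1,f(11)=11 ⇒ 12
[q^15] f(15)=15,f(5)=5,f(3)=3,f(1)=1 ⇒ 24
q^18  k|18↦f(k): 1:1 2:2 3:3 6:6 9:9 18:18  a_18=39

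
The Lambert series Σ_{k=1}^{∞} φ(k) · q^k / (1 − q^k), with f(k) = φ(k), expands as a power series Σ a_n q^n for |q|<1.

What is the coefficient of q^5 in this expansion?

n=5: 1·5 5·1  φ→[1+4]=5

a_5 = 5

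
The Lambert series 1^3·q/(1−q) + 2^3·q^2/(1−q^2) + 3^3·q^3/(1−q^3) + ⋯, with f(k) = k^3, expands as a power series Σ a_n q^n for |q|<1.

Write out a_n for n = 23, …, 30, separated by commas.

12168, 16380, 15751, 19782, 20440, 25112, 24390, 31752

[q^23] f(1)=1,f(23)=12167 ⇒ 12168
[q^24] f(1)=1,f(2)=8,f(3)=27,f(4)=64,f(6)=216,f(8)=512,f(12)=1728,f(24)=13824 ⇒ 16380
q^25  k|25↦f(k): 1:1 5:125 25:15625  a_25=15751
q^26  k|26↦f(k): 1:1 2:8 13:2197 26:17576  a_26=19782
q^27  k|27↦f(k): 27:19683 9:729 3:27 1:1  a_27=20440
d|28:{28,14,7,4,2,1}  Σf=21952+2744+343+64+8+1=25112
q^29  k|29↦f(k): 1:1 29:24389  a_29=24390
d|30:{30,15,10,6,5,3,2,1}  Σf=27000+3375+1000+216+125+27+8+1=31752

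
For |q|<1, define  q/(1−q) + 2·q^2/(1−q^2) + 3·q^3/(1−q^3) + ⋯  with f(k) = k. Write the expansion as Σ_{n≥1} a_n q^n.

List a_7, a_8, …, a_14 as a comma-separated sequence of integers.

8, 15, 13, 18, 12, 28, 14, 24

n=7: 7·1 1·7  f→[7+1]=8
d|8:{8,4,2,1}  Σf=8+4+2+1=15
[q^9] f(1)=1,f(3)=3,f(9)=9 ⇒ 13
[q^10] f(10)=10,f(5)=5,f(2)=2,f(1)=1 ⇒ 18
q^11  k|11↦f(k): 1:1 11:11  a_11=12
d|12:{12,6,4,3,2,1}  Σf=12+6+4+3+2+1=28
[q^13] f(13)=13,f(1)=1 ⇒ 14
[q^14] f(14)=14,f(7)=7,f(2)=2,f(1)=1 ⇒ 24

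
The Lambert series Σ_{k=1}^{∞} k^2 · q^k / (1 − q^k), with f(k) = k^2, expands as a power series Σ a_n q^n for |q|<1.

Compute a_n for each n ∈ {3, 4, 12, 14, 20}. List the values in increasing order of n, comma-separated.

[q^3] f(3)=9,f(1)=1 ⇒ 10
[q^4] f(4)=16,f(2)=4,f(1)=1 ⇒ 21
[q^12] f(12)=144,f(6)=36,f(4)=16,f(3)=9,f(2)=4,f(1)=1 ⇒ 210
d|14:{14,7,2,1}  Σf=196+49+4+1=250
[q^20] f(1)=1,f(2)=4,f(4)=16,f(5)=25,f(10)=100,f(20)=400 ⇒ 546

10, 21, 210, 250, 546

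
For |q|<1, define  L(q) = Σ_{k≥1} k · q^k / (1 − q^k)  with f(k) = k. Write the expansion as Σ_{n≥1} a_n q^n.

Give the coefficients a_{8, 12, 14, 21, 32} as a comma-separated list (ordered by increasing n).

n=8: 1·8 2·4 4·2 8·1  f→[1+2+4+8]=15
n=12: 12·1 6·2 4·3 3·4 2·6 1·12  f→[12+6+4+3+2+1]=28
[q^14] f(14)=14,f(7)=7,f(2)=2,f(1)=1 ⇒ 24
n=21: 1·21 3·7 7·3 21·1  f→[1+3+7+21]=32
d|32:{32,16,8,4,2,1}  Σf=32+16+8+4+2+1=63

15, 28, 24, 32, 63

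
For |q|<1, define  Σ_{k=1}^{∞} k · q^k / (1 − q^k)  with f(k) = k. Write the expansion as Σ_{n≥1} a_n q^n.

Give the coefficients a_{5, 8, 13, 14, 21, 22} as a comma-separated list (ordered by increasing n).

6, 15, 14, 24, 32, 36

[q^5] f(1)=1,f(5)=5 ⇒ 6
q^8  k|8↦f(k): 1:1 2:2 4:4 8:8  a_8=15
d|13:{13,1}  Σf=13+1=14
n=14: 1·14 2·7 7·2 14·1  f→[1+2+7+14]=24
[q^21] f(1)=1,f(3)=3,f(7)=7,f(21)=21 ⇒ 32
n=22: 1·22 2·11 11·2 22·1  f→[1+2+11+22]=36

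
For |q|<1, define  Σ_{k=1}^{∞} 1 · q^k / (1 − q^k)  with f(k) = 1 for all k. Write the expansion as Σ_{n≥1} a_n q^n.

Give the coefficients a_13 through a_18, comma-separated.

2, 4, 4, 5, 2, 6

q^13  k|13↦f(k): 13:1 1:1  a_13=2
[q^14] f(14)=1,f(7)=1,f(2)=1,f(1)=1 ⇒ 4
n=15: 15·1 5·3 3·5 1·15  f→[1+1+1+1]=4
n=16: 16·1 8·2 4·4 2·8 1·16  f→[1+1+1+1+1]=5
[q^17] f(1)=1,f(17)=1 ⇒ 2
d|18:{1,2,3,6,9,18}  Σf=1+1+1+1+1+1=6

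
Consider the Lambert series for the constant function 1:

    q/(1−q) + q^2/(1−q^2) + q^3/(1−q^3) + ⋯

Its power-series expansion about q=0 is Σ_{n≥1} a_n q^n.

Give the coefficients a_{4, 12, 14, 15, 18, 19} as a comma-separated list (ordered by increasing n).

n=4: 4·1 2·2 1·4  f→[1+1+1]=3
q^12  k|12↦f(k): 12:1 6:1 4:1 3:1 2:1 1:1  a_12=6
d|14:{14,7,2,1}  Σf=1+1+1+1=4
q^15  k|15↦f(k): 1:1 3:1 5:1 15:1  a_15=4
[q^18] f(1)=1,f(2)=1,f(3)=1,f(6)=1,f(9)=1,f(18)=1 ⇒ 6
q^19  k|19↦f(k): 19:1 1:1  a_19=2

3, 6, 4, 4, 6, 2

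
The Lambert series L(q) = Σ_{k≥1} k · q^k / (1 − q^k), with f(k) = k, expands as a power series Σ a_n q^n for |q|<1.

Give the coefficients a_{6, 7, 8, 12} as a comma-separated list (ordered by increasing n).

12, 8, 15, 28

[q^6] f(6)=6,f(3)=3,f(2)=2,f(1)=1 ⇒ 12
q^7  k|7↦f(k): 7:7 1:1  a_7=8
q^8  k|8↦f(k): 8:8 4:4 2:2 1:1  a_8=15
q^12  k|12↦f(k): 1:1 2:2 3:3 4:4 6:6 12:12  a_12=28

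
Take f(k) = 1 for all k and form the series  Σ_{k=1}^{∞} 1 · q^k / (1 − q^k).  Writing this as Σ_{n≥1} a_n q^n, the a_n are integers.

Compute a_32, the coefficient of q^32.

n=32: 1·32 2·16 4·8 8·4 16·2 32·1  f→[1+1+1+1+1+1]=6

a_32 = 6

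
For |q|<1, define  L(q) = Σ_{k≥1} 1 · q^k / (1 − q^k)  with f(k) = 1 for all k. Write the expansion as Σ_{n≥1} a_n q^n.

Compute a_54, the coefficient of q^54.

a_54 = 8

n=54: 54·1 27·2 18·3 9·6 6·9 3·18 2·27 1·54  f→[1+1+1+1+1+1+1+1]=8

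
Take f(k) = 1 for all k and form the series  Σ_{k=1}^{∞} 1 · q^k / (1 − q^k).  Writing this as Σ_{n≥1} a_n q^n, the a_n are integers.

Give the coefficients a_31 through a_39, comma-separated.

d|31:{31,1}  Σf=1+1=2
n=32: 32·1 16·2 8·4 4·8 2·16 1·32  f→[1+1+1+1+1+1]=6
[q^33] f(33)=1,f(11)=1,f(3)=1,f(1)=1 ⇒ 4
d|34:{1,2,17,34}  Σf=1+1+1+1=4
d|35:{35,7,5,1}  Σf=1+1+1+1=4
n=36: 1·36 2·18 3·12 4·9 6·6 9·4 12·3 18·2 36·1  f→[1+1+1+1+1+1+1+1+1]=9
n=37: 1·37 37·1  f→[1+1]=2
q^38  k|38↦f(k): 38:1 19:1 2:1 1:1  a_38=4
q^39  k|39↦f(k): 1:1 3:1 13:1 39:1  a_39=4

2, 6, 4, 4, 4, 9, 2, 4, 4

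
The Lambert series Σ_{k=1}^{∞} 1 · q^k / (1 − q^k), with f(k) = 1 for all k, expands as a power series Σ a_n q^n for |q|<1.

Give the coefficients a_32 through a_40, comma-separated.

q^32  k|32↦f(k): 32:1 16:1 8:1 4:1 2:1 1:1  a_32=6
d|33:{1,3,11,33}  Σf=1+1+1+1=4
[q^34] f(34)=1,f(17)=1,f(2)=1,f(1)=1 ⇒ 4
q^35  k|35↦f(k): 35:1 7:1 5:1 1:1  a_35=4
q^36  k|36↦f(k): 36:1 18:1 12:1 9:1 6:1 4:1 3:1 2:1 1:1  a_36=9
d|37:{37,1}  Σf=1+1=2
n=38: 1·38 2·19 19·2 38·1  f→[1+1+1+1]=4
[q^39] f(39)=1,f(13)=1,f(3)=1,f(1)=1 ⇒ 4
[q^40] f(40)=1,f(20)=1,f(10)=1,f(8)=1,f(5)=1,f(4)=1,f(2)=1,f(1)=1 ⇒ 8

6, 4, 4, 4, 9, 2, 4, 4, 8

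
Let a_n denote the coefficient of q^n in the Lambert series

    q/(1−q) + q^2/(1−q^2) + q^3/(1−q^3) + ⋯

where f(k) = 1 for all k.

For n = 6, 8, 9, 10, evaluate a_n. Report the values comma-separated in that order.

n=6: 1·6 2·3 3·2 6·1  f→[1+1+1+1]=4
d|8:{8,4,2,1}  Σf=1+1+1+1=4
[q^9] f(9)=1,f(3)=1,f(1)=1 ⇒ 3
q^10  k|10↦f(k): 10:1 5:1 2:1 1:1  a_10=4

4, 4, 3, 4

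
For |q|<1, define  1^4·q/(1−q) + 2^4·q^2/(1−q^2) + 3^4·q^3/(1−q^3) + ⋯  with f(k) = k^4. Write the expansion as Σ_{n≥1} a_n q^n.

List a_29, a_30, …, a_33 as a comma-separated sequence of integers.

707282, 872644, 923522, 1118481, 1200644

d|29:{29,1}  Σf=707281+1=707282
d|30:{30,15,10,6,5,3,2,1}  Σf=810000+50625+10000+1296+625+81+16+1=872644
n=31: 1·31 31·1  f→[1+923521]=923522
d|32:{1,2,4,8,16,32}  Σf=1+16+256+4096+65536+1048576=1118481
[q^33] f(1)=1,f(3)=81,f(11)=14641,f(33)=1185921 ⇒ 1200644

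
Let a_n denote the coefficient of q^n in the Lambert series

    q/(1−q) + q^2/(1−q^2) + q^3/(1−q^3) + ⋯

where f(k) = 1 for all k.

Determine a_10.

[q^10] f(1)=1,f(2)=1,f(5)=1,f(10)=1 ⇒ 4

a_10 = 4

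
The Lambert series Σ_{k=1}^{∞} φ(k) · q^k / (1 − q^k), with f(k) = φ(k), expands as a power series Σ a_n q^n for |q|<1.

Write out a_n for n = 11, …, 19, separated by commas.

n=11: 1·11 11·1  φ→[1+10]=11
n=12: 12·1 6·2 4·3 3·4 2·6 1·12  φ→[4+2+2+2+1+1]=12
d|13:{1,13}  Σφ=1+12=13
d|14:{14,7,2,1}  Σφ=6+6+1+1=14
d|15:{1,3,5,15}  Σφ=1+2+4+8=15
q^16  k|16↦φ(k): 16:8 8:4 4:2 2:1 1:1  a_16=16
d|17:{1,17}  Σφ=1+16=17
[q^18] φ(18)=6,φ(9)=6,φ(6)=2,φ(3)=2,φ(2)=1,φ(1)=1 ⇒ 18
q^19  k|19↦φ(k): 19:18 1:1  a_19=19

11, 12, 13, 14, 15, 16, 17, 18, 19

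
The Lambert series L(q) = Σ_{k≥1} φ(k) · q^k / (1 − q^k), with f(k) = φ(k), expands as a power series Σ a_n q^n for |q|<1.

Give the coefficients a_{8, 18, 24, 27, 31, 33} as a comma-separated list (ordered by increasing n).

n=8: 8·1 4·2 2·4 1·8  φ→[4+2+1+1]=8
[q^18] φ(18)=6,φ(9)=6,φ(6)=2,φ(3)=2,φ(2)=1,φ(1)=1 ⇒ 18
n=24: 1·24 2·12 3·8 4·6 6·4 8·3 12·2 24·1  φ→[1+1+2+2+2+4+4+8]=24
d|27:{1,3,9,27}  Σφ=1+2+6+18=27
n=31: 31·1 1·31  φ→[30+1]=31
q^33  k|33↦φ(k): 1:1 3:2 11:10 33:20  a_33=33

8, 18, 24, 27, 31, 33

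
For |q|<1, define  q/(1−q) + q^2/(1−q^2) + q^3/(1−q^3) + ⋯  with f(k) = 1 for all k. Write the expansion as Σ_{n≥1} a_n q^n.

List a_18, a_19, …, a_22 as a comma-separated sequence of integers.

d|18:{18,9,6,3,2,1}  Σf=1+1+1+1+1+1=6
n=19: 1·19 19·1  f→[1+1]=2
d|20:{20,10,5,4,2,1}  Σf=1+1+1+1+1+1=6
n=21: 21·1 7·3 3·7 1·21  f→[1+1+1+1]=4
d|22:{1,2,11,22}  Σf=1+1+1+1=4

6, 2, 6, 4, 4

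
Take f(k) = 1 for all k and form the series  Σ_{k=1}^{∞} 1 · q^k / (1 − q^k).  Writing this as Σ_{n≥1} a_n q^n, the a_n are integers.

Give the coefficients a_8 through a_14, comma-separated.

d|8:{1,2,4,8}  Σf=1+1+1+1=4
[q^9] f(9)=1,f(3)=1,f(1)=1 ⇒ 3
[q^10] f(10)=1,f(5)=1,f(2)=1,f(1)=1 ⇒ 4
[q^11] f(11)=1,f(1)=1 ⇒ 2
[q^12] f(12)=1,f(6)=1,f(4)=1,f(3)=1,f(2)=1,f(1)=1 ⇒ 6
n=13: 1·13 13·1  f→[1+1]=2
q^14  k|14↦f(k): 1:1 2:1 7:1 14:1  a_14=4

4, 3, 4, 2, 6, 2, 4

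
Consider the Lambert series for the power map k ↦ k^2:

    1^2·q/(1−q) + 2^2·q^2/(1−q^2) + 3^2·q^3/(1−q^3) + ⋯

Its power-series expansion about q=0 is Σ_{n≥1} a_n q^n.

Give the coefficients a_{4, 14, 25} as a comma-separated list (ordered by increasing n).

[q^4] f(1)=1,f(2)=4,f(4)=16 ⇒ 21
q^14  k|14↦f(k): 14:196 7:49 2:4 1:1  a_14=250
d|25:{1,5,25}  Σf=1+25+625=651

21, 250, 651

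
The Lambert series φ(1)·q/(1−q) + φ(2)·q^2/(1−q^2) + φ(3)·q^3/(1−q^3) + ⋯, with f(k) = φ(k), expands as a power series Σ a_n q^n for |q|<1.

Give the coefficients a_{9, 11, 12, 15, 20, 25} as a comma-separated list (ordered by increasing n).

q^9  k|9↦φ(k): 1:1 3:2 9:6  a_9=9
n=11: 11·1 1·11  φ→[10+1]=11
d|12:{1,2,3,4,6,12}  Σφ=1+1+2+2+2+4=12
q^15  k|15↦φ(k): 15:8 5:4 3:2 1:1  a_15=15
d|20:{20,10,5,4,2,1}  Σφ=8+4+4+2+1+1=20
q^25  k|25↦φ(k): 25:20 5:4 1:1  a_25=25

9, 11, 12, 15, 20, 25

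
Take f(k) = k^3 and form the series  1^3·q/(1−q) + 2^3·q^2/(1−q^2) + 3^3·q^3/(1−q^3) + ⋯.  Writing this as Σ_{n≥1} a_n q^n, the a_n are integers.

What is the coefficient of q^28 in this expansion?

a_28 = 25112

d|28:{1,2,4,7,14,28}  Σf=1+8+64+343+2744+21952=25112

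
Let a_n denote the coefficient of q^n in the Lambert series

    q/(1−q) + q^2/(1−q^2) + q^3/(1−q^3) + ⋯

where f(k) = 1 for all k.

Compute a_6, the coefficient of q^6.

n=6: 6·1 3·2 2·3 1·6  f→[1+1+1+1]=4

a_6 = 4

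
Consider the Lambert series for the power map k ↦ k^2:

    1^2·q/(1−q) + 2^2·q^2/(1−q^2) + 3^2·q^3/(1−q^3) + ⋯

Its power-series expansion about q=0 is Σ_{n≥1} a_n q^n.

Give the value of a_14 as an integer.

a_14 = 250

d|14:{1,2,7,14}  Σf=1+4+49+196=250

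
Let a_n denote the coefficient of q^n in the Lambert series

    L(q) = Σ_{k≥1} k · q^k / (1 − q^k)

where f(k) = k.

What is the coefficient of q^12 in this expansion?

[q^12] f(12)=12,f(6)=6,f(4)=4,f(3)=3,f(2)=2,f(1)=1 ⇒ 28

a_12 = 28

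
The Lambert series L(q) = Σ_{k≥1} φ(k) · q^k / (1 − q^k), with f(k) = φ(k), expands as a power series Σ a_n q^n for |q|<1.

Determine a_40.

d|40:{40,20,10,8,5,4,2,1}  Σφ=16+8+4+4+4+2+1+1=40

a_40 = 40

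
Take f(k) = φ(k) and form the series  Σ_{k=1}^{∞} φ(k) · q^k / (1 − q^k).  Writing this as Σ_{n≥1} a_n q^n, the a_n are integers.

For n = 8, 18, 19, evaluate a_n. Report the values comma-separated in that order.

n=8: 1·8 2·4 4·2 8·1  φ→[1+1+2+4]=8
[q^18] φ(18)=6,φ(9)=6,φ(6)=2,φ(3)=2,φ(2)=1,φ(1)=1 ⇒ 18
q^19  k|19↦φ(k): 1:1 19:18  a_19=19

8, 18, 19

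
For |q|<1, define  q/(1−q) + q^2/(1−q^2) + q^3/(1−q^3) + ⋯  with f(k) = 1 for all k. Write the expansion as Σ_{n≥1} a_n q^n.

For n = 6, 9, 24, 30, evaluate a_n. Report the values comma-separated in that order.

4, 3, 8, 8

d|6:{6,3,2,1}  Σf=1+1+1+1=4
[q^9] f(1)=1,f(3)=1,f(9)=1 ⇒ 3
q^24  k|24↦f(k): 1:1 2:1 3:1 4:1 6:1 8:1 12:1 24:1  a_24=8
n=30: 1·30 2·15 3·10 5·6 6·5 10·3 15·2 30·1  f→[1+1+1+1+1+1+1+1]=8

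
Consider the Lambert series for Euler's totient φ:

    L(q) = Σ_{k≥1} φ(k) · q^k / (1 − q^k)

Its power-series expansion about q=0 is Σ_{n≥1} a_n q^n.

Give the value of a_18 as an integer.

d|18:{18,9,6,3,2,1}  Σφ=6+6+2+2+1+1=18

a_18 = 18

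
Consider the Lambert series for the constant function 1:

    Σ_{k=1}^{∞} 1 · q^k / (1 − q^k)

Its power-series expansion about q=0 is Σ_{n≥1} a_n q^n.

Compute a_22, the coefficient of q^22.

a_22 = 4

q^22  k|22↦f(k): 22:1 11:1 2:1 1:1  a_22=4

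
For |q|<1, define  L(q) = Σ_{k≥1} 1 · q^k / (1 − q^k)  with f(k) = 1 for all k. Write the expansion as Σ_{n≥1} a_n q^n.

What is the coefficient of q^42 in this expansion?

a_42 = 8

q^42  k|42↦f(k): 42:1 21:1 14:1 7:1 6:1 3:1 2:1 1:1  a_42=8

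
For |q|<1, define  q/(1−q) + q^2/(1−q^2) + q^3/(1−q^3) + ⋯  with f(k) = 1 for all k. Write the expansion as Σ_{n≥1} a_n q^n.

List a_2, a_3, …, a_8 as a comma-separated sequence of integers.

2, 2, 3, 2, 4, 2, 4

q^2  k|2↦f(k): 2:1 1:1  a_2=2
n=3: 1·3 3·1  f→[1+1]=2
[q^4] f(1)=1,f(2)=1,f(4)=1 ⇒ 3
[q^5] f(1)=1,f(5)=1 ⇒ 2
n=6: 6·1 3·2 2·3 1·6  f→[1+1+1+1]=4
d|7:{1,7}  Σf=1+1=2
n=8: 8·1 4·2 2·4 1·8  f→[1+1+1+1]=4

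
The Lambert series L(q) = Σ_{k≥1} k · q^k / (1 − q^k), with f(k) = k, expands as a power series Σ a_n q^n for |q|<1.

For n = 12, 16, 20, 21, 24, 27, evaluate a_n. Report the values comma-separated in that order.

28, 31, 42, 32, 60, 40

d|12:{1,2,3,4,6,12}  Σf=1+2+3+4+6+12=28
d|16:{16,8,4,2,1}  Σf=16+8+4+2+1=31
n=20: 20·1 10·2 5·4 4·5 2·10 1·20  f→[20+10+5+4+2+1]=42
n=21: 21·1 7·3 3·7 1·21  f→[21+7+3+1]=32
n=24: 24·1 12·2 8·3 6·4 4·6 3·8 2·12 1·24  f→[24+12+8+6+4+3+2+1]=60
[q^27] f(27)=27,f(9)=9,f(3)=3,f(1)=1 ⇒ 40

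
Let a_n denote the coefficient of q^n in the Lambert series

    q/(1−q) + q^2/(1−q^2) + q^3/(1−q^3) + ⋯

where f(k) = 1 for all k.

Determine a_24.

a_24 = 8

[q^24] f(24)=1,f(12)=1,f(8)=1,f(6)=1,f(4)=1,f(3)=1,f(2)=1,f(1)=1 ⇒ 8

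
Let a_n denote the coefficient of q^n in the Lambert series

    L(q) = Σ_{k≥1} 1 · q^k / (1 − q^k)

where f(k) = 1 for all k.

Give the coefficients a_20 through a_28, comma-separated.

d|20:{20,10,5,4,2,1}  Σf=1+1+1+1+1+1=6
d|21:{21,7,3,1}  Σf=1+1+1+1=4
[q^22] f(22)=1,f(11)=1,f(2)=1,f(1)=1 ⇒ 4
d|23:{23,1}  Σf=1+1=2
d|24:{1,2,3,4,6,8,12,24}  Σf=1+1+1+1+1+1+1+1=8
d|25:{25,5,1}  Σf=1+1+1=3
q^26  k|26↦f(k): 1:1 2:1 13:1 26:1  a_26=4
d|27:{1,3,9,27}  Σf=1+1+1+1=4
d|28:{1,2,4,7,14,28}  Σf=1+1+1+1+1+1=6

6, 4, 4, 2, 8, 3, 4, 4, 6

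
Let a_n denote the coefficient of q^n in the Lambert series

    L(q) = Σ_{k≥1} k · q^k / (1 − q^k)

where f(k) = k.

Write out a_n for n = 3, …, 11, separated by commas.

q^3  k|3↦f(k): 3:3 1:1  a_3=4
n=4: 1·4 2·2 4·1  f→[1+2+4]=7
q^5  k|5↦f(k): 5:5 1:1  a_5=6
q^6  k|6↦f(k): 6:6 3:3 2:2 1:1  a_6=12
q^7  k|7↦f(k): 1:1 7:7  a_7=8
n=8: 1·8 2·4 4·2 8·1  f→[1+2+4+8]=15
[q^9] f(1)=1,f(3)=3,f(9)=9 ⇒ 13
q^10  k|10↦f(k): 10:10 5:5 2:2 1:1  a_10=18
[q^11] f(11)=11,f(1)=1 ⇒ 12

4, 7, 6, 12, 8, 15, 13, 18, 12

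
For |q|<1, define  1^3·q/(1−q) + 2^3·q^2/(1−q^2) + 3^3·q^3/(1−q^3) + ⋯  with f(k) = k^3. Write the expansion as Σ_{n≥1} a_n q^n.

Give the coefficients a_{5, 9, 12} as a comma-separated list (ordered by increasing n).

126, 757, 2044

[q^5] f(5)=125,f(1)=1 ⇒ 126
d|9:{1,3,9}  Σf=1+27+729=757
[q^12] f(1)=1,f(2)=8,f(3)=27,f(4)=64,f(6)=216,f(12)=1728 ⇒ 2044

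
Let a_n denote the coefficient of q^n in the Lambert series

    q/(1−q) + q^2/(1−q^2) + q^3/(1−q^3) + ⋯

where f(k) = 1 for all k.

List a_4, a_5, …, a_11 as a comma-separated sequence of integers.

[q^4] f(1)=1,f(2)=1,f(4)=1 ⇒ 3
d|5:{5,1}  Σf=1+1=2
n=6: 1·6 2·3 3·2 6·1  f→[1+1+1+1]=4
d|7:{1,7}  Σf=1+1=2
q^8  k|8↦f(k): 8:1 4:1 2:1 1:1  a_8=4
d|9:{1,3,9}  Σf=1+1+1=3
d|10:{10,5,2,1}  Σf=1+1+1+1=4
q^11  k|11↦f(k): 11:1 1:1  a_11=2

3, 2, 4, 2, 4, 3, 4, 2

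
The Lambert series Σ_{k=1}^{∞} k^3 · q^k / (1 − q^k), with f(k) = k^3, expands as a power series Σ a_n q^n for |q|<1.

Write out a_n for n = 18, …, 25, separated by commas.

6813, 6860, 9198, 9632, 11988, 12168, 16380, 15751

q^18  k|18↦f(k): 1:1 2:8 3:27 6:216 9:729 18:5832  a_18=6813
d|19:{1,19}  Σf=1+6859=6860
n=20: 20·1 10·2 5·4 4·5 2·10 1·20  f→[8000+1000+125+64+8+1]=9198
d|21:{21,7,3,1}  Σf=9261+343+27+1=9632
d|22:{22,11,2,1}  Σf=10648+1331+8+1=11988
q^23  k|23↦f(k): 1:1 23:12167  a_23=12168
[q^24] f(1)=1,f(2)=8,f(3)=27,f(4)=64,f(6)=216,f(8)=512,f(12)=1728,f(24)=13824 ⇒ 16380
d|25:{25,5,1}  Σf=15625+125+1=15751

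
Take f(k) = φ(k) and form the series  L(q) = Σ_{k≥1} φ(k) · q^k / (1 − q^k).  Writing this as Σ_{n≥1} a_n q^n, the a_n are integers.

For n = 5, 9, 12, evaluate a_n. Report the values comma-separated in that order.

n=5: 1·5 5·1  φ→[1+4]=5
[q^9] φ(9)=6,φ(3)=2,φ(1)=1 ⇒ 9
q^12  k|12↦φ(k): 1:1 2:1 3:2 4:2 6:2 12:4  a_12=12

5, 9, 12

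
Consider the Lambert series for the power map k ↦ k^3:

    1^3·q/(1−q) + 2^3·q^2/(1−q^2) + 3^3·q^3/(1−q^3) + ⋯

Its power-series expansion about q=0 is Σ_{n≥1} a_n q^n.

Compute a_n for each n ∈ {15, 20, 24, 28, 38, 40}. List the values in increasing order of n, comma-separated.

q^15  k|15↦f(k): 15:3375 5:125 3:27 1:1  a_15=3528
n=20: 1·20 2·10 4·5 5·4 10·2 20·1  f→[1+8+64+125+1000+8000]=9198
q^24  k|24↦f(k): 1:1 2:8 3:27 4:64 6:216 8:512 12:1728 24:13824  a_24=16380
[q^28] f(1)=1,f(2)=8,f(4)=64,f(7)=343,f(14)=2744,f(28)=21952 ⇒ 25112
d|38:{38,19,2,1}  Σf=54872+6859+8+1=61740
n=40: 1·40 2·20 4·10 5·8 8·5 10·4 20·2 40·1  f→[1+8+64+125+512+1000+8000+64000]=73710

3528, 9198, 16380, 25112, 61740, 73710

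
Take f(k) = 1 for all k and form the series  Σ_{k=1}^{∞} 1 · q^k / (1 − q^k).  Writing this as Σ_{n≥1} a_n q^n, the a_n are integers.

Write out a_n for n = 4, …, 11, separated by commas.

[q^4] f(1)=1,f(2)=1,f(4)=1 ⇒ 3
n=5: 1·5 5·1  f→[1+1]=2
[q^6] f(1)=1,f(2)=1,f(3)=1,f(6)=1 ⇒ 4
d|7:{7,1}  Σf=1+1=2
d|8:{8,4,2,1}  Σf=1+1+1+1=4
d|9:{9,3,1}  Σf=1+1+1=3
n=10: 10·1 5·2 2·5 1·10  f→[1+1+1+1]=4
[q^11] f(11)=1,f(1)=1 ⇒ 2

3, 2, 4, 2, 4, 3, 4, 2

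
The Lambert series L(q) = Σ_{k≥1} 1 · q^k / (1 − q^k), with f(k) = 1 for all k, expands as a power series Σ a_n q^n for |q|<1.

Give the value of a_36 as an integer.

a_36 = 9

d|36:{36,18,12,9,6,4,3,2,1}  Σf=1+1+1+1+1+1+1+1+1=9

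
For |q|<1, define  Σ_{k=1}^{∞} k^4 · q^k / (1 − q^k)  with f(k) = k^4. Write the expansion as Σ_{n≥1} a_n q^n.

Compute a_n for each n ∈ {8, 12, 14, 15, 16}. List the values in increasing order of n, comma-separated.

4369, 22386, 40834, 51332, 69905

d|8:{1,2,4,8}  Σf=1+16+256+4096=4369
n=12: 1·12 2·6 3·4 4·3 6·2 12·1  f→[1+16+81+256+1296+20736]=22386
q^14  k|14↦f(k): 1:1 2:16 7:2401 14:38416  a_14=40834
n=15: 1·15 3·5 5·3 15·1  f→[1+81+625+50625]=51332
[q^16] f(16)=65536,f(8)=4096,f(4)=256,f(2)=16,f(1)=1 ⇒ 69905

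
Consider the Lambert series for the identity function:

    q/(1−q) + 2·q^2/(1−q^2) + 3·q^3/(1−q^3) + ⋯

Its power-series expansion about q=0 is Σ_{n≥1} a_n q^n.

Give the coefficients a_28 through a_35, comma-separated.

56, 30, 72, 32, 63, 48, 54, 48

d|28:{1,2,4,7,14,28}  Σf=1+2+4+7+14+28=56
d|29:{29,1}  Σf=29+1=30
[q^30] f(30)=30,f(15)=15,f(10)=10,f(6)=6,f(5)=5,f(3)=3,f(2)=2,f(1)=1 ⇒ 72
n=31: 1·31 31·1  f→[1+31]=32
q^32  k|32↦f(k): 1:1 2:2 4:4 8:8 16:16 32:32  a_32=63
[q^33] f(33)=33,f(11)=11,f(3)=3,f(1)=1 ⇒ 48
n=34: 34·1 17·2 2·17 1·34  f→[34+17+2+1]=54
q^35  k|35↦f(k): 35:35 7:7 5:5 1:1  a_35=48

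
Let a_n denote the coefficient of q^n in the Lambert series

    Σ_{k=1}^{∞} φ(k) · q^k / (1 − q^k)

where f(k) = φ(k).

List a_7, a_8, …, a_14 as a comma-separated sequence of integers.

n=7: 1·7 7·1  φ→[1+6]=7
q^8  k|8↦φ(k): 8:4 4:2 2:1 1:1  a_8=8
[q^9] φ(1)=1,φ(3)=2,φ(9)=6 ⇒ 9
q^10  k|10↦φ(k): 1:1 2:1 5:4 10:4  a_10=10
d|11:{11,1}  Σφ=10+1=11
n=12: 12·1 6·2 4·3 3·4 2·6 1·12  φ→[4+2+2+2+1+1]=12
[q^13] φ(1)=1,φ(13)=12 ⇒ 13
n=14: 1·14 2·7 7·2 14·1  φ→[1+1+6+6]=14

7, 8, 9, 10, 11, 12, 13, 14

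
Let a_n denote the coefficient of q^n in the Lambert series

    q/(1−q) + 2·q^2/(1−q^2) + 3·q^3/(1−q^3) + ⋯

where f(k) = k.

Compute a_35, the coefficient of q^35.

a_35 = 48

n=35: 1·35 5·7 7·5 35·1  f→[1+5+7+35]=48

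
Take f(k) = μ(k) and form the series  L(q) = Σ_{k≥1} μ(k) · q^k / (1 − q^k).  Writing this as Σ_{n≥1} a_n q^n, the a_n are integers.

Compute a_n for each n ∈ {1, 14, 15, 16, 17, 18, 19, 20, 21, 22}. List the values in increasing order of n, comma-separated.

[q^1] μ(1)=1 ⇒ 1
d|14:{1,2,7,14}  Σμ=1+(-1)+(-1)+1=0
[q^15] μ(15)=1,μ(5)=-1,μ(3)=-1,μ(1)=1 ⇒ 0
d|16:{1,2,4,8,16}  Σμ=1+(-1)+0+0+0=0
d|17:{17,1}  Σμ=(-1)+1=0
d|18:{18,9,6,3,2,1}  Σμ=0+0+1+(-1)+(-1)+1=0
[q^19] μ(1)=1,μ(19)=-1 ⇒ 0
[q^20] μ(1)=1,μ(2)=-1,μ(4)=0,μ(5)=-1,μ(10)=1,μ(20)=0 ⇒ 0
n=21: 1·21 3·7 7·3 21·1  μ→[1+(-1)+(-1)+1]=0
n=22: 22·1 11·2 2·11 1·22  μ→[1+(-1)+(-1)+1]=0

1, 0, 0, 0, 0, 0, 0, 0, 0, 0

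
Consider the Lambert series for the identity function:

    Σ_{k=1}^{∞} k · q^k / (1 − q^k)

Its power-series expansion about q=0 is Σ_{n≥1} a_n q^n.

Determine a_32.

q^32  k|32↦f(k): 32:32 16:16 8:8 4:4 2:2 1:1  a_32=63

a_32 = 63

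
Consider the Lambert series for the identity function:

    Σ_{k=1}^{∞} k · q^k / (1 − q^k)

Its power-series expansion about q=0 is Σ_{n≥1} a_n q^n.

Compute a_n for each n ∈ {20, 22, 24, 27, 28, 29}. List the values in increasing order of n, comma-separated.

42, 36, 60, 40, 56, 30

q^20  k|20↦f(k): 20:20 10:10 5:5 4:4 2:2 1:1  a_20=42
n=22: 22·1 11·2 2·11 1·22  f→[22+11+2+1]=36
d|24:{24,12,8,6,4,3,2,1}  Σf=24+12+8+6+4+3+2+1=60
d|27:{27,9,3,1}  Σf=27+9+3+1=40
d|28:{28,14,7,4,2,1}  Σf=28+14+7+4+2+1=56
n=29: 29·1 1·29  f→[29+1]=30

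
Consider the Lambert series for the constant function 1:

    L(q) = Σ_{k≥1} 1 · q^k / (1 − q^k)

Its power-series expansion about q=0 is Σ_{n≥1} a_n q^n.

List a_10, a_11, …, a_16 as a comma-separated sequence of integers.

[q^10] f(10)=1,f(5)=1,f(2)=1,f(1)=1 ⇒ 4
n=11: 1·11 11·1  f→[1+1]=2
n=12: 12·1 6·2 4·3 3·4 2·6 1·12  f→[1+1+1+1+1+1]=6
n=13: 1·13 13·1  f→[1+1]=2
[q^14] f(14)=1,f(7)=1,f(2)=1,f(1)=1 ⇒ 4
d|15:{1,3,5,15}  Σf=1+1+1+1=4
q^16  k|16↦f(k): 16:1 8:1 4:1 2:1 1:1  a_16=5

4, 2, 6, 2, 4, 4, 5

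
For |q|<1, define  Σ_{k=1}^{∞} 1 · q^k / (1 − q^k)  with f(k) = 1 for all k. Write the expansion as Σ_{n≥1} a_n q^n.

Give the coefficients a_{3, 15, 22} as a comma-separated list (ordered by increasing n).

2, 4, 4

[q^3] f(1)=1,f(3)=1 ⇒ 2
d|15:{1,3,5,15}  Σf=1+1+1+1=4
[q^22] f(1)=1,f(2)=1,f(11)=1,f(22)=1 ⇒ 4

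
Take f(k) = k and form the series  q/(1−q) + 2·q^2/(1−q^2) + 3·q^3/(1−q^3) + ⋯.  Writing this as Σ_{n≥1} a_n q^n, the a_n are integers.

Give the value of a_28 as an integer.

a_28 = 56

d|28:{28,14,7,4,2,1}  Σf=28+14+7+4+2+1=56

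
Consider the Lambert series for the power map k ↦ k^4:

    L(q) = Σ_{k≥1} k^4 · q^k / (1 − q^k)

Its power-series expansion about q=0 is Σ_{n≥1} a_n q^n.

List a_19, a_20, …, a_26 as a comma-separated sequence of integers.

130322, 170898, 196964, 248914, 279842, 358258, 391251, 485554

n=19: 1·19 19·1  f→[1+130321]=130322
n=20: 20·1 10·2 5·4 4·5 2·10 1·20  f→[160000+10000+625+256+16+1]=170898
[q^21] f(21)=194481,f(7)=2401,f(3)=81,f(1)=1 ⇒ 196964
q^22  k|22↦f(k): 1:1 2:16 11:14641 22:234256  a_22=248914
n=23: 1·23 23·1  f→[1+279841]=279842
d|24:{24,12,8,6,4,3,2,1}  Σf=331776+20736+4096+1296+256+81+16+1=358258
q^25  k|25↦f(k): 25:390625 5:625 1:1  a_25=391251
d|26:{26,13,2,1}  Σf=456976+28561+16+1=485554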